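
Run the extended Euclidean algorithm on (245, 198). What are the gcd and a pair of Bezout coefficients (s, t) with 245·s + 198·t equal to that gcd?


Euclidean algorithm on (245, 198) — divide until remainder is 0:
  245 = 1 · 198 + 47
  198 = 4 · 47 + 10
  47 = 4 · 10 + 7
  10 = 1 · 7 + 3
  7 = 2 · 3 + 1
  3 = 3 · 1 + 0
gcd(245, 198) = 1.
Track Bezout coefficients alongside the remainders: start with r₀ = 245 = a·1 + b·0 (s = 1, t = 0) and r₁ = 198 = a·0 + b·1 (s = 0, t = 1); each new remainder r_{k+1} = r_{k-1} − q_k·r_k inherits s_{k+1} = s_{k-1} − q_k·s_k, t_{k+1} = t_{k-1} − q_k·t_k, so r_k = a·s_k + b·t_k at every step:
  q = 1: r = 47, s = 1 − 1·0 = 1, t = 0 − 1·1 = -1  (check: 245·1 + 198·(-1) = 47)
  q = 4: r = 10, s = 0 − 4·1 = -4, t = 1 − 4·(-1) = 5  (check: 245·(-4) + 198·5 = 10)
  q = 4: r = 7, s = 1 − 4·(-4) = 17, t = -1 − 4·5 = -21  (check: 245·17 + 198·(-21) = 7)
  q = 1: r = 3, s = -4 − 1·17 = -21, t = 5 − 1·(-21) = 26  (check: 245·(-21) + 198·26 = 3)
  q = 2: r = 1, s = 17 − 2·(-21) = 59, t = -21 − 2·26 = -73  (check: 245·59 + 198·(-73) = 1)
The row with r = 1 (the gcd) gives the Bezout coefficients s = 59, t = -73.
Result: 245 · (59) + 198 · (-73) = 1.

gcd(245, 198) = 1; s = 59, t = -73 (check: 245·59 + 198·(-73) = 1).


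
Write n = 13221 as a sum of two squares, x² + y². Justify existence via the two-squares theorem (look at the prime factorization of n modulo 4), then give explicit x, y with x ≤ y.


Step 1: Factor n = 13221 = 3^2 · 13 · 113.
Step 2: Check the mod-4 condition on each prime factor: 3 ≡ 3 (mod 4), exponent 2 (must be even); 13 ≡ 1 (mod 4), exponent 1; 113 ≡ 1 (mod 4), exponent 1.
All primes ≡ 3 (mod 4) appear to even exponent (or don't appear), so by the two-squares theorem n IS expressible as a sum of two squares.
Step 3: Build a representation. Group n = k² · m with k = 3 and m = 13 · 113 = 1469 (a product of primes ≡ 1 (mod 4)); a representation of m scales to one of n via (k·x)² + (k·y)² = k²(x² + y²). Each prime p ≡ 1 (mod 4) is itself a sum of two squares; find a² by testing p − a² for a perfect square:
  13: 13 − 1² = 12, 13 − 2² = 9 = 3² ⇒ 13 = 2² + 3².
  113: 113 − 1² = 112, 113 − 2² = 109, 113 − 3² = 104, 113 − 4² = 97, 113 − 5² = 88, 113 − 6² = 77, 113 − 7² = 64 = 8² ⇒ 113 = 7² + 8².
  Combine using the Brahmagupta–Fibonacci identity (a² + b²)(c² + d²) = (ac − bd)² + (ad + bc)² = (ac + bd)² + (ad − bc)²:
  13 · 113 = 1469: from (2² + 3²)(7² + 8²), take (2·7 − 3·8, 2·8 + 3·7) = (14 − 24, 16 + 21) = (-10, 37); dropping signs (only squares matter) gives (10, 37); check 10² + 37² = 100 + 1369 = 1469 ✓.
  Scale by k = 3: (3·10, 3·37) = (30, 111).
Step 4: Order so x ≤ y and verify: 30² + 111² = 900 + 12321 = 13221 = n. ✓

n = 13221 = 30² + 111² (one valid representation with x ≤ y).


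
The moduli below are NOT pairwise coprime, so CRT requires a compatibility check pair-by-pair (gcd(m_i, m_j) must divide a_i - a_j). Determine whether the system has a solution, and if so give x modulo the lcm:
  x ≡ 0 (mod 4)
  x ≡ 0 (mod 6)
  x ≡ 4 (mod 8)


Moduli 4, 6, 8 are not pairwise coprime, so CRT works modulo lcm(m_i) when all pairwise compatibility conditions hold.
Pairwise compatibility: gcd(m_i, m_j) must divide a_i - a_j for every pair.
Merge one congruence at a time:
  Start: x ≡ 0 (mod 4).
  Combine with x ≡ 0 (mod 6): gcd(4, 6) = 2; 0 - 0 = 0, which IS divisible by 2, so compatible.
    Write x = 0 + 4·t and substitute into x ≡ 0 (mod 6): 4·t ≡ 0 − 0 = 0 (mod 6).
    Divide the congruence (and modulus) by g = 2: 2·t ≡ 0 (mod 3).
    The inverse of 2 mod 3 is 2 (since 2·2 = 4 = 1·3 + 1), so t ≡ 2·0 = 0 ≡ 0 (mod 3).
    Then x = 0 + 4·0 = 0, valid modulo lcm(4, 6) = 12: x ≡ 0 (mod 12).
  Combine with x ≡ 4 (mod 8): gcd(12, 8) = 4; 4 - 0 = 4, which IS divisible by 4, so compatible.
    Write x = 0 + 12·t and substitute into x ≡ 4 (mod 8): 12·t ≡ 4 − 0 = 4 (mod 8).
    Divide the congruence (and modulus) by g = 4: 3·t ≡ 1 (mod 2).
    Reduce coefficients mod 2: 1·t ≡ 1 (mod 2).
    So t ≡ 1 (mod 2).
    Then x = 0 + 12·1 = 12, valid modulo lcm(12, 8) = 24: x ≡ 12 (mod 24).
Verify: 12 mod 4 = 0, 12 mod 6 = 0, 12 mod 8 = 4.

x ≡ 12 (mod 24).


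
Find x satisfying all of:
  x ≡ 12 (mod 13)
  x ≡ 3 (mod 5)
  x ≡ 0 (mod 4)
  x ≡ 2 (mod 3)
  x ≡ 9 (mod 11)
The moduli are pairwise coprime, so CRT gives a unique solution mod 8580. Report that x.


Product of moduli M = 13 · 5 · 4 · 3 · 11 = 8580.
Merge one congruence at a time:
  Start: x ≡ 12 (mod 13).
  Combine with x ≡ 3 (mod 5); new modulus lcm = 65.
    Write x = 12 + 13·t and substitute into x ≡ 3 (mod 5): 13·t ≡ 3 − 12 = -9 (mod 5).
    Reduce coefficients mod 5: 3·t ≡ 1 (mod 5).
    The inverse of 3 mod 5 is 2 (since 3·2 = 6 = 1·5 + 1), so t ≡ 2·1 = 2 ≡ 2 (mod 5).
    Then x = 12 + 13·2 = 38, valid modulo lcm(13, 5) = 65: x ≡ 38 (mod 65).
  Combine with x ≡ 0 (mod 4); new modulus lcm = 260.
    Write x = 38 + 65·t and substitute into x ≡ 0 (mod 4): 65·t ≡ 0 − 38 = -38 (mod 4).
    Reduce coefficients mod 4: 1·t ≡ 2 (mod 4).
    So t ≡ 2 (mod 4).
    Then x = 38 + 65·2 = 168, valid modulo lcm(65, 4) = 260: x ≡ 168 (mod 260).
  Combine with x ≡ 2 (mod 3); new modulus lcm = 780.
    Write x = 168 + 260·t and substitute into x ≡ 2 (mod 3): 260·t ≡ 2 − 168 = -166 (mod 3).
    Reduce coefficients mod 3: 2·t ≡ 2 (mod 3).
    The inverse of 2 mod 3 is 2 (since 2·2 = 4 = 1·3 + 1), so t ≡ 2·2 = 4 ≡ 1 (mod 3).
    Then x = 168 + 260·1 = 428, valid modulo lcm(260, 3) = 780: x ≡ 428 (mod 780).
  Combine with x ≡ 9 (mod 11); new modulus lcm = 8580.
    Write x = 428 + 780·t and substitute into x ≡ 9 (mod 11): 780·t ≡ 9 − 428 = -419 (mod 11).
    Reduce coefficients mod 11: 10·t ≡ 10 (mod 11).
    The inverse of 10 mod 11 is 10 (since 10·10 = 100 = 9·11 + 1), so t ≡ 10·10 = 100 ≡ 1 (mod 11).
    Then x = 428 + 780·1 = 1208, valid modulo lcm(780, 11) = 8580: x ≡ 1208 (mod 8580).
Verify against each original: 1208 mod 13 = 12, 1208 mod 5 = 3, 1208 mod 4 = 0, 1208 mod 3 = 2, 1208 mod 11 = 9.

x ≡ 1208 (mod 8580).


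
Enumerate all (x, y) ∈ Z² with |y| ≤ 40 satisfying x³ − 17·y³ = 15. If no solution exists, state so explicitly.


The equation is x³ - 17y³ = 15. For fixed y, x³ = 17·y³ + 15, so a solution requires the RHS to be a perfect cube.
Strategy: iterate y from -40 to 40, compute RHS = 17·y³ + 15, and check whether it is a (positive or negative) perfect cube.
Check small values of y:
  y = 0: RHS = 15 is not a perfect cube.
  y = 1: RHS = 32 is not a perfect cube.
  y = -1: RHS = -2 is not a perfect cube.
  y = 2: RHS = 151 is not a perfect cube.
  y = -2: RHS = -121 is not a perfect cube.
  y = 3: RHS = 474 is not a perfect cube.
  y = -3: RHS = -444 is not a perfect cube.
Continuing the search up to |y| = 40 finds no solutions either.
No (x, y) in the scanned range satisfies the equation.

No integer solutions with |y| ≤ 40.


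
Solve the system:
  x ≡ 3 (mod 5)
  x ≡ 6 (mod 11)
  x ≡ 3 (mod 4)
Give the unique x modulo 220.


Moduli 5, 11, 4 are pairwise coprime; by CRT there is a unique solution modulo M = 5 · 11 · 4 = 220.
Solve pairwise, accumulating the modulus:
  Start with x ≡ 3 (mod 5).
  Combine with x ≡ 6 (mod 11): since gcd(5, 11) = 1, we get a unique residue mod 55.
    Write x = 3 + 5·t and substitute into x ≡ 6 (mod 11): 5·t ≡ 6 − 3 = 3 (mod 11).
    The inverse of 5 mod 11 is 9 (since 5·9 = 45 = 4·11 + 1), so t ≡ 9·3 = 27 ≡ 5 (mod 11).
    Then x = 3 + 5·5 = 28, valid modulo lcm(5, 11) = 55: x ≡ 28 (mod 55).
  Combine with x ≡ 3 (mod 4): since gcd(55, 4) = 1, we get a unique residue mod 220.
    Write x = 28 + 55·t and substitute into x ≡ 3 (mod 4): 55·t ≡ 3 − 28 = -25 (mod 4).
    Reduce coefficients mod 4: 3·t ≡ 3 (mod 4).
    The inverse of 3 mod 4 is 3 (since 3·3 = 9 = 2·4 + 1), so t ≡ 3·3 = 9 ≡ 1 (mod 4).
    Then x = 28 + 55·1 = 83, valid modulo lcm(55, 4) = 220: x ≡ 83 (mod 220).
Verify: 83 mod 5 = 3 ✓, 83 mod 11 = 6 ✓, 83 mod 4 = 3 ✓.

x ≡ 83 (mod 220).


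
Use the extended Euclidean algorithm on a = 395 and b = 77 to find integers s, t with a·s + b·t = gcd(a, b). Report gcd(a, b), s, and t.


Euclidean algorithm on (395, 77) — divide until remainder is 0:
  395 = 5 · 77 + 10
  77 = 7 · 10 + 7
  10 = 1 · 7 + 3
  7 = 2 · 3 + 1
  3 = 3 · 1 + 0
gcd(395, 77) = 1.
Track Bezout coefficients alongside the remainders: start with r₀ = 395 = a·1 + b·0 (s = 1, t = 0) and r₁ = 77 = a·0 + b·1 (s = 0, t = 1); each new remainder r_{k+1} = r_{k-1} − q_k·r_k inherits s_{k+1} = s_{k-1} − q_k·s_k, t_{k+1} = t_{k-1} − q_k·t_k, so r_k = a·s_k + b·t_k at every step:
  q = 5: r = 10, s = 1 − 5·0 = 1, t = 0 − 5·1 = -5  (check: 395·1 + 77·(-5) = 10)
  q = 7: r = 7, s = 0 − 7·1 = -7, t = 1 − 7·(-5) = 36  (check: 395·(-7) + 77·36 = 7)
  q = 1: r = 3, s = 1 − 1·(-7) = 8, t = -5 − 1·36 = -41  (check: 395·8 + 77·(-41) = 3)
  q = 2: r = 1, s = -7 − 2·8 = -23, t = 36 − 2·(-41) = 118  (check: 395·(-23) + 77·118 = 1)
The row with r = 1 (the gcd) gives the Bezout coefficients s = -23, t = 118.
Result: 395 · (-23) + 77 · (118) = 1.

gcd(395, 77) = 1; s = -23, t = 118 (check: 395·(-23) + 77·118 = 1).


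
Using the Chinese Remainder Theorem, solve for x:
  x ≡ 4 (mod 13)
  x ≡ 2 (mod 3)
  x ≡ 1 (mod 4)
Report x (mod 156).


Moduli 13, 3, 4 are pairwise coprime; by CRT there is a unique solution modulo M = 13 · 3 · 4 = 156.
Solve pairwise, accumulating the modulus:
  Start with x ≡ 4 (mod 13).
  Combine with x ≡ 2 (mod 3): since gcd(13, 3) = 1, we get a unique residue mod 39.
    Write x = 4 + 13·t and substitute into x ≡ 2 (mod 3): 13·t ≡ 2 − 4 = -2 (mod 3).
    Reduce coefficients mod 3: 1·t ≡ 1 (mod 3).
    So t ≡ 1 (mod 3).
    Then x = 4 + 13·1 = 17, valid modulo lcm(13, 3) = 39: x ≡ 17 (mod 39).
  Combine with x ≡ 1 (mod 4): since gcd(39, 4) = 1, we get a unique residue mod 156.
    Write x = 17 + 39·t and substitute into x ≡ 1 (mod 4): 39·t ≡ 1 − 17 = -16 (mod 4).
    Reduce coefficients mod 4: 3·t ≡ 0 (mod 4).
    The inverse of 3 mod 4 is 3 (since 3·3 = 9 = 2·4 + 1), so t ≡ 3·0 = 0 ≡ 0 (mod 4).
    Then x = 17 + 39·0 = 17, valid modulo lcm(39, 4) = 156: x ≡ 17 (mod 156).
Verify: 17 mod 13 = 4 ✓, 17 mod 3 = 2 ✓, 17 mod 4 = 1 ✓.

x ≡ 17 (mod 156).


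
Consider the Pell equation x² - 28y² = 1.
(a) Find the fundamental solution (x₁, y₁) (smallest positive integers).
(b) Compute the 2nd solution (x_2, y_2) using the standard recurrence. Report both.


Step 1: Find the fundamental solution (x₁, y₁) of x² - 28y² = 1.
  Expand √28 as a continued fraction. a₀ = ⌊√28⌋ = 5; iterate m_{k+1} = d_k·a_k − m_k, d_{k+1} = (28 − m_{k+1}²)/d_k, a_{k+1} = ⌊(a₀ + m_{k+1})/d_{k+1}⌋ (starting m₀ = 0, d₀ = 1), with convergents p_k = a_k·p_{k-1} + p_{k-2}, q_k = a_k·q_{k-1} + q_{k-2} (p₋₁ = 1, q₋₁ = 0):
  k = 0: a₀ = 5; p₀/q₀ = 5/1; p₀² − 28·q₀² = 25 − 28 = -3.
  k = 1: m = 5, d = 3, a = ⌊(5 + 5)/3⌋ = 3; p/q = (3·5 + 1)/(3·1 + 0) = 16/3; p² − 28·q² = 256 − 252 = 4.
  k = 2: m = 4, d = 4, a = ⌊(5 + 4)/4⌋ = 2; p/q = (2·16 + 5)/(2·3 + 1) = 37/7; p² − 28·q² = 1369 − 1372 = -3.
  k = 3: m = 4, d = 3, a = ⌊(5 + 4)/3⌋ = 3; p/q = (3·37 + 16)/(3·7 + 3) = 127/24; p² − 28·q² = 16129 − 16128 = 1.
  The first convergent with p² − 28·q² = 1 gives the fundamental solution (x₁, y₁) = (127, 24).
Step 2: Apply the recurrence (x_{n+1}, y_{n+1}) = (x₁x_n + 28y₁y_n, x₁y_n + y₁x_n) repeatedly.
  From (x_1, y_1) = (127, 24): x_2 = 127·127 + 28·24·24 = 32257; y_2 = 127·24 + 24·127 = 6096.
Step 3: Verify x_2² - 28·y_2² = 1040514049 - 1040514048 = 1 (should be 1). ✓

(x_1, y_1) = (127, 24); (x_2, y_2) = (32257, 6096).


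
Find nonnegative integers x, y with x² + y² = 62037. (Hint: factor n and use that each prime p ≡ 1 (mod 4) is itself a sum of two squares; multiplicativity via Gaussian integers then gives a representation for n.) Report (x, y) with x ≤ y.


Step 1: Factor n = 62037 = 3^2 · 61 · 113.
Step 2: Check the mod-4 condition on each prime factor: 3 ≡ 3 (mod 4), exponent 2 (must be even); 61 ≡ 1 (mod 4), exponent 1; 113 ≡ 1 (mod 4), exponent 1.
All primes ≡ 3 (mod 4) appear to even exponent (or don't appear), so by the two-squares theorem n IS expressible as a sum of two squares.
Step 3: Build a representation. Group n = k² · m with k = 3 and m = 61 · 113 = 6893 (a product of primes ≡ 1 (mod 4)); a representation of m scales to one of n via (k·x)² + (k·y)² = k²(x² + y²). Each prime p ≡ 1 (mod 4) is itself a sum of two squares; find a² by testing p − a² for a perfect square:
  61: 61 − 1² = 60, 61 − 2² = 57, 61 − 3² = 52, 61 − 4² = 45, 61 − 5² = 36 = 6² ⇒ 61 = 5² + 6².
  113: 113 − 1² = 112, 113 − 2² = 109, 113 − 3² = 104, 113 − 4² = 97, 113 − 5² = 88, 113 − 6² = 77, 113 − 7² = 64 = 8² ⇒ 113 = 7² + 8².
  Combine using the Brahmagupta–Fibonacci identity (a² + b²)(c² + d²) = (ac − bd)² + (ad + bc)² = (ac + bd)² + (ad − bc)²:
  61 · 113 = 6893: from (5² + 6²)(7² + 8²), take (5·7 − 6·8, 5·8 + 6·7) = (35 − 48, 40 + 42) = (-13, 82); dropping signs (only squares matter) gives (13, 82); check 13² + 82² = 169 + 6724 = 6893 ✓.
  Scale by k = 3: (3·13, 3·82) = (39, 246).
Step 4: Order so x ≤ y and verify: 39² + 246² = 1521 + 60516 = 62037 = n. ✓

n = 62037 = 39² + 246² (one valid representation with x ≤ y).


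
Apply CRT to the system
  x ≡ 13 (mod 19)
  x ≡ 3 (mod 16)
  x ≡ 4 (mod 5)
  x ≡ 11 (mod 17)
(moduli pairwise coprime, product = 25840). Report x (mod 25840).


Product of moduli M = 19 · 16 · 5 · 17 = 25840.
Merge one congruence at a time:
  Start: x ≡ 13 (mod 19).
  Combine with x ≡ 3 (mod 16); new modulus lcm = 304.
    Write x = 13 + 19·t and substitute into x ≡ 3 (mod 16): 19·t ≡ 3 − 13 = -10 (mod 16).
    Reduce coefficients mod 16: 3·t ≡ 6 (mod 16).
    The inverse of 3 mod 16 is 11 (since 3·11 = 33 = 2·16 + 1), so t ≡ 11·6 = 66 ≡ 2 (mod 16).
    Then x = 13 + 19·2 = 51, valid modulo lcm(19, 16) = 304: x ≡ 51 (mod 304).
  Combine with x ≡ 4 (mod 5); new modulus lcm = 1520.
    Write x = 51 + 304·t and substitute into x ≡ 4 (mod 5): 304·t ≡ 4 − 51 = -47 (mod 5).
    Reduce coefficients mod 5: 4·t ≡ 3 (mod 5).
    The inverse of 4 mod 5 is 4 (since 4·4 = 16 = 3·5 + 1), so t ≡ 4·3 = 12 ≡ 2 (mod 5).
    Then x = 51 + 304·2 = 659, valid modulo lcm(304, 5) = 1520: x ≡ 659 (mod 1520).
  Combine with x ≡ 11 (mod 17); new modulus lcm = 25840.
    Write x = 659 + 1520·t and substitute into x ≡ 11 (mod 17): 1520·t ≡ 11 − 659 = -648 (mod 17).
    Reduce coefficients mod 17: 7·t ≡ 15 (mod 17).
    The inverse of 7 mod 17 is 5 (since 7·5 = 35 = 2·17 + 1), so t ≡ 5·15 = 75 ≡ 7 (mod 17).
    Then x = 659 + 1520·7 = 11299, valid modulo lcm(1520, 17) = 25840: x ≡ 11299 (mod 25840).
Verify against each original: 11299 mod 19 = 13, 11299 mod 16 = 3, 11299 mod 5 = 4, 11299 mod 17 = 11.

x ≡ 11299 (mod 25840).


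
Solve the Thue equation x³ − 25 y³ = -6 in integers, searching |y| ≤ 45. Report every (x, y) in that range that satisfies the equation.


The equation is x³ - 25y³ = -6. For fixed y, x³ = 25·y³ − 6, so a solution requires the RHS to be a perfect cube.
Strategy: iterate y from -45 to 45, compute RHS = 25·y³ − 6, and check whether it is a (positive or negative) perfect cube.
Check small values of y:
  y = 0: RHS = -6 is not a perfect cube.
  y = 1: RHS = 19 is not a perfect cube.
  y = -1: RHS = -31 is not a perfect cube.
  y = 2: RHS = 194 is not a perfect cube.
  y = -2: RHS = -206 is not a perfect cube.
  y = 3: RHS = 669 is not a perfect cube.
  y = -3: RHS = -681 is not a perfect cube.
Continuing the search up to |y| = 45 finds no solutions either.
No (x, y) in the scanned range satisfies the equation.

No integer solutions with |y| ≤ 45.


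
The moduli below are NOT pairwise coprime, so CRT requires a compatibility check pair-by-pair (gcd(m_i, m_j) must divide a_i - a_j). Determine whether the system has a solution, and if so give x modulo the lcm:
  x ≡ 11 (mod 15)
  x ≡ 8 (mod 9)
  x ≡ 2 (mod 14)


Moduli 15, 9, 14 are not pairwise coprime, so CRT works modulo lcm(m_i) when all pairwise compatibility conditions hold.
Pairwise compatibility: gcd(m_i, m_j) must divide a_i - a_j for every pair.
Merge one congruence at a time:
  Start: x ≡ 11 (mod 15).
  Combine with x ≡ 8 (mod 9): gcd(15, 9) = 3; 8 - 11 = -3, which IS divisible by 3, so compatible.
    Write x = 11 + 15·t and substitute into x ≡ 8 (mod 9): 15·t ≡ 8 − 11 = -3 (mod 9).
    Divide the congruence (and modulus) by g = 3: 5·t ≡ -1 (mod 3).
    Reduce coefficients mod 3: 2·t ≡ 2 (mod 3).
    The inverse of 2 mod 3 is 2 (since 2·2 = 4 = 1·3 + 1), so t ≡ 2·2 = 4 ≡ 1 (mod 3).
    Then x = 11 + 15·1 = 26, valid modulo lcm(15, 9) = 45: x ≡ 26 (mod 45).
  Combine with x ≡ 2 (mod 14): gcd(45, 14) = 1; 2 - 26 = -24, which IS divisible by 1, so compatible.
    Write x = 26 + 45·t and substitute into x ≡ 2 (mod 14): 45·t ≡ 2 − 26 = -24 (mod 14).
    Reduce coefficients mod 14: 3·t ≡ 4 (mod 14).
    The inverse of 3 mod 14 is 5 (since 3·5 = 15 = 1·14 + 1), so t ≡ 5·4 = 20 ≡ 6 (mod 14).
    Then x = 26 + 45·6 = 296, valid modulo lcm(45, 14) = 630: x ≡ 296 (mod 630).
Verify: 296 mod 15 = 11, 296 mod 9 = 8, 296 mod 14 = 2.

x ≡ 296 (mod 630).


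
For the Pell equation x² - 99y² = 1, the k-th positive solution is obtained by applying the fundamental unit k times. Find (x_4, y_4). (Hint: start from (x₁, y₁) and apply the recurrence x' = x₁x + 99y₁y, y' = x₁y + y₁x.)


Step 1: Find the fundamental solution (x₁, y₁) of x² - 99y² = 1.
  Expand √99 as a continued fraction. a₀ = ⌊√99⌋ = 9; iterate m_{k+1} = d_k·a_k − m_k, d_{k+1} = (99 − m_{k+1}²)/d_k, a_{k+1} = ⌊(a₀ + m_{k+1})/d_{k+1}⌋ (starting m₀ = 0, d₀ = 1), with convergents p_k = a_k·p_{k-1} + p_{k-2}, q_k = a_k·q_{k-1} + q_{k-2} (p₋₁ = 1, q₋₁ = 0):
  k = 0: a₀ = 9; p₀/q₀ = 9/1; p₀² − 99·q₀² = 81 − 99 = -18.
  k = 1: m = 9, d = 18, a = ⌊(9 + 9)/18⌋ = 1; p/q = (1·9 + 1)/(1·1 + 0) = 10/1; p² − 99·q² = 100 − 99 = 1.
  The first convergent with p² − 99·q² = 1 gives the fundamental solution (x₁, y₁) = (10, 1).
Step 2: Apply the recurrence (x_{n+1}, y_{n+1}) = (x₁x_n + 99y₁y_n, x₁y_n + y₁x_n) repeatedly.
  From (x_1, y_1) = (10, 1): x_2 = 10·10 + 99·1·1 = 199; y_2 = 10·1 + 1·10 = 20.
  From (x_2, y_2) = (199, 20): x_3 = 10·199 + 99·1·20 = 3970; y_3 = 10·20 + 1·199 = 399.
  From (x_3, y_3) = (3970, 399): x_4 = 10·3970 + 99·1·399 = 79201; y_4 = 10·399 + 1·3970 = 7960.
Step 3: Verify x_4² - 99·y_4² = 6272798401 - 6272798400 = 1 (should be 1). ✓

(x_1, y_1) = (10, 1); (x_4, y_4) = (79201, 7960).


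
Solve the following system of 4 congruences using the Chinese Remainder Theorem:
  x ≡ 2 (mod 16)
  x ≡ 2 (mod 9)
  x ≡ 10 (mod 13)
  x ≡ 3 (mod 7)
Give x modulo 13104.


Product of moduli M = 16 · 9 · 13 · 7 = 13104.
Merge one congruence at a time:
  Start: x ≡ 2 (mod 16).
  Combine with x ≡ 2 (mod 9); new modulus lcm = 144.
    Write x = 2 + 16·t and substitute into x ≡ 2 (mod 9): 16·t ≡ 2 − 2 = 0 (mod 9).
    Reduce coefficients mod 9: 7·t ≡ 0 (mod 9).
    The inverse of 7 mod 9 is 4 (since 7·4 = 28 = 3·9 + 1), so t ≡ 4·0 = 0 ≡ 0 (mod 9).
    Then x = 2 + 16·0 = 2, valid modulo lcm(16, 9) = 144: x ≡ 2 (mod 144).
  Combine with x ≡ 10 (mod 13); new modulus lcm = 1872.
    Write x = 2 + 144·t and substitute into x ≡ 10 (mod 13): 144·t ≡ 10 − 2 = 8 (mod 13).
    Reduce coefficients mod 13: 1·t ≡ 8 (mod 13).
    So t ≡ 8 (mod 13).
    Then x = 2 + 144·8 = 1154, valid modulo lcm(144, 13) = 1872: x ≡ 1154 (mod 1872).
  Combine with x ≡ 3 (mod 7); new modulus lcm = 13104.
    Write x = 1154 + 1872·t and substitute into x ≡ 3 (mod 7): 1872·t ≡ 3 − 1154 = -1151 (mod 7).
    Reduce coefficients mod 7: 3·t ≡ 4 (mod 7).
    The inverse of 3 mod 7 is 5 (since 3·5 = 15 = 2·7 + 1), so t ≡ 5·4 = 20 ≡ 6 (mod 7).
    Then x = 1154 + 1872·6 = 12386, valid modulo lcm(1872, 7) = 13104: x ≡ 12386 (mod 13104).
Verify against each original: 12386 mod 16 = 2, 12386 mod 9 = 2, 12386 mod 13 = 10, 12386 mod 7 = 3.

x ≡ 12386 (mod 13104).


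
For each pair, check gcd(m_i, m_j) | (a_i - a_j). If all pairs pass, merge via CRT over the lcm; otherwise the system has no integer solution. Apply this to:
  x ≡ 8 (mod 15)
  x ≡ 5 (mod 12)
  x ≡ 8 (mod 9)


Moduli 15, 12, 9 are not pairwise coprime, so CRT works modulo lcm(m_i) when all pairwise compatibility conditions hold.
Pairwise compatibility: gcd(m_i, m_j) must divide a_i - a_j for every pair.
Merge one congruence at a time:
  Start: x ≡ 8 (mod 15).
  Combine with x ≡ 5 (mod 12): gcd(15, 12) = 3; 5 - 8 = -3, which IS divisible by 3, so compatible.
    Write x = 8 + 15·t and substitute into x ≡ 5 (mod 12): 15·t ≡ 5 − 8 = -3 (mod 12).
    Divide the congruence (and modulus) by g = 3: 5·t ≡ -1 (mod 4).
    Reduce coefficients mod 4: 1·t ≡ 3 (mod 4).
    So t ≡ 3 (mod 4).
    Then x = 8 + 15·3 = 53, valid modulo lcm(15, 12) = 60: x ≡ 53 (mod 60).
  Combine with x ≡ 8 (mod 9): gcd(60, 9) = 3; 8 - 53 = -45, which IS divisible by 3, so compatible.
    Write x = 53 + 60·t and substitute into x ≡ 8 (mod 9): 60·t ≡ 8 − 53 = -45 (mod 9).
    Divide the congruence (and modulus) by g = 3: 20·t ≡ -15 (mod 3).
    Reduce coefficients mod 3: 2·t ≡ 0 (mod 3).
    The inverse of 2 mod 3 is 2 (since 2·2 = 4 = 1·3 + 1), so t ≡ 2·0 = 0 ≡ 0 (mod 3).
    Then x = 53 + 60·0 = 53, valid modulo lcm(60, 9) = 180: x ≡ 53 (mod 180).
Verify: 53 mod 15 = 8, 53 mod 12 = 5, 53 mod 9 = 8.

x ≡ 53 (mod 180).


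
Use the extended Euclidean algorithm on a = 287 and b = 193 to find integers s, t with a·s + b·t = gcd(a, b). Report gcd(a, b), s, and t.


Euclidean algorithm on (287, 193) — divide until remainder is 0:
  287 = 1 · 193 + 94
  193 = 2 · 94 + 5
  94 = 18 · 5 + 4
  5 = 1 · 4 + 1
  4 = 4 · 1 + 0
gcd(287, 193) = 1.
Track Bezout coefficients alongside the remainders: start with r₀ = 287 = a·1 + b·0 (s = 1, t = 0) and r₁ = 193 = a·0 + b·1 (s = 0, t = 1); each new remainder r_{k+1} = r_{k-1} − q_k·r_k inherits s_{k+1} = s_{k-1} − q_k·s_k, t_{k+1} = t_{k-1} − q_k·t_k, so r_k = a·s_k + b·t_k at every step:
  q = 1: r = 94, s = 1 − 1·0 = 1, t = 0 − 1·1 = -1  (check: 287·1 + 193·(-1) = 94)
  q = 2: r = 5, s = 0 − 2·1 = -2, t = 1 − 2·(-1) = 3  (check: 287·(-2) + 193·3 = 5)
  q = 18: r = 4, s = 1 − 18·(-2) = 37, t = -1 − 18·3 = -55  (check: 287·37 + 193·(-55) = 4)
  q = 1: r = 1, s = -2 − 1·37 = -39, t = 3 − 1·(-55) = 58  (check: 287·(-39) + 193·58 = 1)
The row with r = 1 (the gcd) gives the Bezout coefficients s = -39, t = 58.
Result: 287 · (-39) + 193 · (58) = 1.

gcd(287, 193) = 1; s = -39, t = 58 (check: 287·(-39) + 193·58 = 1).


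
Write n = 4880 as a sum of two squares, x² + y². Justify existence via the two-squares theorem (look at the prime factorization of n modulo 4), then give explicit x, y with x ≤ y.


Step 1: Factor n = 4880 = 2^4 · 5 · 61.
Step 2: Check the mod-4 condition on each prime factor: 2 = 2 (special); 5 ≡ 1 (mod 4), exponent 1; 61 ≡ 1 (mod 4), exponent 1.
All primes ≡ 3 (mod 4) appear to even exponent (or don't appear), so by the two-squares theorem n IS expressible as a sum of two squares.
Step 3: Build a representation. Group n = k² · m with k = 4 and m = 5 · 61 = 305 (a product of primes ≡ 1 (mod 4)); a representation of m scales to one of n via (k·x)² + (k·y)² = k²(x² + y²). Each prime p ≡ 1 (mod 4) is itself a sum of two squares; find a² by testing p − a² for a perfect square:
  5: 5 − 1² = 4 = 2² ⇒ 5 = 1² + 2².
  61: 61 − 1² = 60, 61 − 2² = 57, 61 − 3² = 52, 61 − 4² = 45, 61 − 5² = 36 = 6² ⇒ 61 = 5² + 6².
  Combine using the Brahmagupta–Fibonacci identity (a² + b²)(c² + d²) = (ac − bd)² + (ad + bc)² = (ac + bd)² + (ad − bc)²:
  5 · 61 = 305: from (1² + 2²)(5² + 6²), take (1·5 − 2·6, 1·6 + 2·5) = (5 − 12, 6 + 10) = (-7, 16); dropping signs (only squares matter) gives (7, 16); check 7² + 16² = 49 + 256 = 305 ✓.
  Scale by k = 4: (4·7, 4·16) = (28, 64).
Step 4: Order so x ≤ y and verify: 28² + 64² = 784 + 4096 = 4880 = n. ✓

n = 4880 = 28² + 64² (one valid representation with x ≤ y).


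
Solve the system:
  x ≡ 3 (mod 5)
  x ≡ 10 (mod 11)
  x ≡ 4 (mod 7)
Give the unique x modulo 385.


Moduli 5, 11, 7 are pairwise coprime; by CRT there is a unique solution modulo M = 5 · 11 · 7 = 385.
Solve pairwise, accumulating the modulus:
  Start with x ≡ 3 (mod 5).
  Combine with x ≡ 10 (mod 11): since gcd(5, 11) = 1, we get a unique residue mod 55.
    Write x = 3 + 5·t and substitute into x ≡ 10 (mod 11): 5·t ≡ 10 − 3 = 7 (mod 11).
    The inverse of 5 mod 11 is 9 (since 5·9 = 45 = 4·11 + 1), so t ≡ 9·7 = 63 ≡ 8 (mod 11).
    Then x = 3 + 5·8 = 43, valid modulo lcm(5, 11) = 55: x ≡ 43 (mod 55).
  Combine with x ≡ 4 (mod 7): since gcd(55, 7) = 1, we get a unique residue mod 385.
    Write x = 43 + 55·t and substitute into x ≡ 4 (mod 7): 55·t ≡ 4 − 43 = -39 (mod 7).
    Reduce coefficients mod 7: 6·t ≡ 3 (mod 7).
    The inverse of 6 mod 7 is 6 (since 6·6 = 36 = 5·7 + 1), so t ≡ 6·3 = 18 ≡ 4 (mod 7).
    Then x = 43 + 55·4 = 263, valid modulo lcm(55, 7) = 385: x ≡ 263 (mod 385).
Verify: 263 mod 5 = 3 ✓, 263 mod 11 = 10 ✓, 263 mod 7 = 4 ✓.

x ≡ 263 (mod 385).


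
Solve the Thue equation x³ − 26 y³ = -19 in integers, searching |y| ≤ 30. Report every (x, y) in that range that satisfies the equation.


The equation is x³ - 26y³ = -19. For fixed y, x³ = 26·y³ − 19, so a solution requires the RHS to be a perfect cube.
Strategy: iterate y from -30 to 30, compute RHS = 26·y³ − 19, and check whether it is a (positive or negative) perfect cube.
Check small values of y:
  y = 0: RHS = -19 is not a perfect cube.
  y = 1: RHS = 7 is not a perfect cube.
  y = -1: RHS = -45 is not a perfect cube.
  y = 2: RHS = 189 is not a perfect cube.
  y = -2: RHS = -227 is not a perfect cube.
  y = 3: RHS = 683 is not a perfect cube.
  y = -3: RHS = -721 is not a perfect cube.
Continuing the search up to |y| = 30 finds no solutions either.
No (x, y) in the scanned range satisfies the equation.

No integer solutions with |y| ≤ 30.


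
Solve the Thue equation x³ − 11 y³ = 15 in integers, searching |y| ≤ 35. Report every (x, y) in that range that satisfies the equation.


The equation is x³ - 11y³ = 15. For fixed y, x³ = 11·y³ + 15, so a solution requires the RHS to be a perfect cube.
Strategy: iterate y from -35 to 35, compute RHS = 11·y³ + 15, and check whether it is a (positive or negative) perfect cube.
Check small values of y:
  y = 0: RHS = 15 is not a perfect cube.
  y = 1: RHS = 26 is not a perfect cube.
  y = -1: RHS = 4 is not a perfect cube.
  y = 2: RHS = 103 is not a perfect cube.
  y = -2: RHS = -73 is not a perfect cube.
  y = 3: RHS = 312 is not a perfect cube.
  y = -3: RHS = -282 is not a perfect cube.
Continuing the search up to |y| = 35 finds no solutions either.
No (x, y) in the scanned range satisfies the equation.

No integer solutions with |y| ≤ 35.


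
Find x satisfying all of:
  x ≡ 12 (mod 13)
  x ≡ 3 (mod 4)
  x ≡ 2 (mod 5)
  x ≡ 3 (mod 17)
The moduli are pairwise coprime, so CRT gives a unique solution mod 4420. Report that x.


Product of moduli M = 13 · 4 · 5 · 17 = 4420.
Merge one congruence at a time:
  Start: x ≡ 12 (mod 13).
  Combine with x ≡ 3 (mod 4); new modulus lcm = 52.
    Write x = 12 + 13·t and substitute into x ≡ 3 (mod 4): 13·t ≡ 3 − 12 = -9 (mod 4).
    Reduce coefficients mod 4: 1·t ≡ 3 (mod 4).
    So t ≡ 3 (mod 4).
    Then x = 12 + 13·3 = 51, valid modulo lcm(13, 4) = 52: x ≡ 51 (mod 52).
  Combine with x ≡ 2 (mod 5); new modulus lcm = 260.
    Write x = 51 + 52·t and substitute into x ≡ 2 (mod 5): 52·t ≡ 2 − 51 = -49 (mod 5).
    Reduce coefficients mod 5: 2·t ≡ 1 (mod 5).
    The inverse of 2 mod 5 is 3 (since 2·3 = 6 = 1·5 + 1), so t ≡ 3·1 = 3 ≡ 3 (mod 5).
    Then x = 51 + 52·3 = 207, valid modulo lcm(52, 5) = 260: x ≡ 207 (mod 260).
  Combine with x ≡ 3 (mod 17); new modulus lcm = 4420.
    Write x = 207 + 260·t and substitute into x ≡ 3 (mod 17): 260·t ≡ 3 − 207 = -204 (mod 17).
    Reduce coefficients mod 17: 5·t ≡ 0 (mod 17).
    The inverse of 5 mod 17 is 7 (since 5·7 = 35 = 2·17 + 1), so t ≡ 7·0 = 0 ≡ 0 (mod 17).
    Then x = 207 + 260·0 = 207, valid modulo lcm(260, 17) = 4420: x ≡ 207 (mod 4420).
Verify against each original: 207 mod 13 = 12, 207 mod 4 = 3, 207 mod 5 = 2, 207 mod 17 = 3.

x ≡ 207 (mod 4420).


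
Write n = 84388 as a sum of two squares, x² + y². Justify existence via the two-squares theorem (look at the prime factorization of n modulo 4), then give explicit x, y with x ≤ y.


Step 1: Factor n = 84388 = 2^2 · 17^2 · 73.
Step 2: Check the mod-4 condition on each prime factor: 2 = 2 (special); 17 ≡ 1 (mod 4), exponent 2; 73 ≡ 1 (mod 4), exponent 1.
All primes ≡ 3 (mod 4) appear to even exponent (or don't appear), so by the two-squares theorem n IS expressible as a sum of two squares.
Step 3: Build a representation. Group n = k² · m with k = 2 and m = 17 · 17 · 73 = 21097 (a product of primes ≡ 1 (mod 4)); a representation of m scales to one of n via (k·x)² + (k·y)² = k²(x² + y²). Each prime p ≡ 1 (mod 4) is itself a sum of two squares; find a² by testing p − a² for a perfect square:
  17: 17 − 1² = 16 = 4² ⇒ 17 = 1² + 4².
  73: 73 − 1² = 72, 73 − 2² = 69, 73 − 3² = 64 = 8² ⇒ 73 = 3² + 8².
  Combine using the Brahmagupta–Fibonacci identity (a² + b²)(c² + d²) = (ac − bd)² + (ad + bc)² = (ac + bd)² + (ad − bc)²:
  17 · 17 = 289: from (1² + 4²)(1² + 4²), take (1·1 − 4·4, 1·4 + 4·1) = (1 − 16, 4 + 4) = (-15, 8); dropping signs (only squares matter) gives (15, 8); check 15² + 8² = 225 + 64 = 289 ✓.
  289 · 73 = 21097: from (15² + 8²)(3² + 8²), take (15·3 − 8·8, 15·8 + 8·3) = (45 − 64, 120 + 24) = (-19, 144); dropping signs (only squares matter) gives (19, 144); check 19² + 144² = 361 + 20736 = 21097 ✓.
  Scale by k = 2: (2·19, 2·144) = (38, 288).
Step 4: Order so x ≤ y and verify: 38² + 288² = 1444 + 82944 = 84388 = n. ✓

n = 84388 = 38² + 288² (one valid representation with x ≤ y).


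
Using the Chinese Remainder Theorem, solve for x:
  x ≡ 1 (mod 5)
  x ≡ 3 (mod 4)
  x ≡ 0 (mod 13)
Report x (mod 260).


Moduli 5, 4, 13 are pairwise coprime; by CRT there is a unique solution modulo M = 5 · 4 · 13 = 260.
Solve pairwise, accumulating the modulus:
  Start with x ≡ 1 (mod 5).
  Combine with x ≡ 3 (mod 4): since gcd(5, 4) = 1, we get a unique residue mod 20.
    Write x = 1 + 5·t and substitute into x ≡ 3 (mod 4): 5·t ≡ 3 − 1 = 2 (mod 4).
    Reduce coefficients mod 4: 1·t ≡ 2 (mod 4).
    So t ≡ 2 (mod 4).
    Then x = 1 + 5·2 = 11, valid modulo lcm(5, 4) = 20: x ≡ 11 (mod 20).
  Combine with x ≡ 0 (mod 13): since gcd(20, 13) = 1, we get a unique residue mod 260.
    Write x = 11 + 20·t and substitute into x ≡ 0 (mod 13): 20·t ≡ 0 − 11 = -11 (mod 13).
    Reduce coefficients mod 13: 7·t ≡ 2 (mod 13).
    The inverse of 7 mod 13 is 2 (since 7·2 = 14 = 1·13 + 1), so t ≡ 2·2 = 4 ≡ 4 (mod 13).
    Then x = 11 + 20·4 = 91, valid modulo lcm(20, 13) = 260: x ≡ 91 (mod 260).
Verify: 91 mod 5 = 1 ✓, 91 mod 4 = 3 ✓, 91 mod 13 = 0 ✓.

x ≡ 91 (mod 260).


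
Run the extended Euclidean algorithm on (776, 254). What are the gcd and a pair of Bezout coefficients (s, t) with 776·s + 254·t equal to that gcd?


Euclidean algorithm on (776, 254) — divide until remainder is 0:
  776 = 3 · 254 + 14
  254 = 18 · 14 + 2
  14 = 7 · 2 + 0
gcd(776, 254) = 2.
Track Bezout coefficients alongside the remainders: start with r₀ = 776 = a·1 + b·0 (s = 1, t = 0) and r₁ = 254 = a·0 + b·1 (s = 0, t = 1); each new remainder r_{k+1} = r_{k-1} − q_k·r_k inherits s_{k+1} = s_{k-1} − q_k·s_k, t_{k+1} = t_{k-1} − q_k·t_k, so r_k = a·s_k + b·t_k at every step:
  q = 3: r = 14, s = 1 − 3·0 = 1, t = 0 − 3·1 = -3  (check: 776·1 + 254·(-3) = 14)
  q = 18: r = 2, s = 0 − 18·1 = -18, t = 1 − 18·(-3) = 55  (check: 776·(-18) + 254·55 = 2)
The row with r = 2 (the gcd) gives the Bezout coefficients s = -18, t = 55.
Result: 776 · (-18) + 254 · (55) = 2.

gcd(776, 254) = 2; s = -18, t = 55 (check: 776·(-18) + 254·55 = 2).


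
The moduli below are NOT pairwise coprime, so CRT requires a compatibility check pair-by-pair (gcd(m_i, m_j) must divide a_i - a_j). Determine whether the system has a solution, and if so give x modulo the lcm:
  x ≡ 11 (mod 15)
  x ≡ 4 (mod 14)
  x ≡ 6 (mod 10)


Moduli 15, 14, 10 are not pairwise coprime, so CRT works modulo lcm(m_i) when all pairwise compatibility conditions hold.
Pairwise compatibility: gcd(m_i, m_j) must divide a_i - a_j for every pair.
Merge one congruence at a time:
  Start: x ≡ 11 (mod 15).
  Combine with x ≡ 4 (mod 14): gcd(15, 14) = 1; 4 - 11 = -7, which IS divisible by 1, so compatible.
    Write x = 11 + 15·t and substitute into x ≡ 4 (mod 14): 15·t ≡ 4 − 11 = -7 (mod 14).
    Reduce coefficients mod 14: 1·t ≡ 7 (mod 14).
    So t ≡ 7 (mod 14).
    Then x = 11 + 15·7 = 116, valid modulo lcm(15, 14) = 210: x ≡ 116 (mod 210).
  Combine with x ≡ 6 (mod 10): gcd(210, 10) = 10; 6 - 116 = -110, which IS divisible by 10, so compatible.
    Write x = 116 + 210·t and substitute into x ≡ 6 (mod 10): 210·t ≡ 6 − 116 = -110 (mod 10).
    Divide the congruence (and modulus) by g = 10: 21·t ≡ -11 (mod 1).
    Modulo 1 every t works; take t = 0.
    Then x = 116 + 210·0 = 116, valid modulo lcm(210, 10) = 210: x ≡ 116 (mod 210).
Verify: 116 mod 15 = 11, 116 mod 14 = 4, 116 mod 10 = 6.

x ≡ 116 (mod 210).


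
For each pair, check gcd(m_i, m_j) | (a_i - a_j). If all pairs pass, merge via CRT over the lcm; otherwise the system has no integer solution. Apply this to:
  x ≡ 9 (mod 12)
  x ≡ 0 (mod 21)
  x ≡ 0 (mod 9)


Moduli 12, 21, 9 are not pairwise coprime, so CRT works modulo lcm(m_i) when all pairwise compatibility conditions hold.
Pairwise compatibility: gcd(m_i, m_j) must divide a_i - a_j for every pair.
Merge one congruence at a time:
  Start: x ≡ 9 (mod 12).
  Combine with x ≡ 0 (mod 21): gcd(12, 21) = 3; 0 - 9 = -9, which IS divisible by 3, so compatible.
    Write x = 9 + 12·t and substitute into x ≡ 0 (mod 21): 12·t ≡ 0 − 9 = -9 (mod 21).
    Divide the congruence (and modulus) by g = 3: 4·t ≡ -3 (mod 7).
    Reduce coefficients mod 7: 4·t ≡ 4 (mod 7).
    The inverse of 4 mod 7 is 2 (since 4·2 = 8 = 1·7 + 1), so t ≡ 2·4 = 8 ≡ 1 (mod 7).
    Then x = 9 + 12·1 = 21, valid modulo lcm(12, 21) = 84: x ≡ 21 (mod 84).
  Combine with x ≡ 0 (mod 9): gcd(84, 9) = 3; 0 - 21 = -21, which IS divisible by 3, so compatible.
    Write x = 21 + 84·t and substitute into x ≡ 0 (mod 9): 84·t ≡ 0 − 21 = -21 (mod 9).
    Divide the congruence (and modulus) by g = 3: 28·t ≡ -7 (mod 3).
    Reduce coefficients mod 3: 1·t ≡ 2 (mod 3).
    So t ≡ 2 (mod 3).
    Then x = 21 + 84·2 = 189, valid modulo lcm(84, 9) = 252: x ≡ 189 (mod 252).
Verify: 189 mod 12 = 9, 189 mod 21 = 0, 189 mod 9 = 0.

x ≡ 189 (mod 252).


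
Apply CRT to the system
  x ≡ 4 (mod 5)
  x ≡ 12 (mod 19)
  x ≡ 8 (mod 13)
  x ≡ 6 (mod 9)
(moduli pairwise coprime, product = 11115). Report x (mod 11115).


Product of moduli M = 5 · 19 · 13 · 9 = 11115.
Merge one congruence at a time:
  Start: x ≡ 4 (mod 5).
  Combine with x ≡ 12 (mod 19); new modulus lcm = 95.
    Write x = 4 + 5·t and substitute into x ≡ 12 (mod 19): 5·t ≡ 12 − 4 = 8 (mod 19).
    The inverse of 5 mod 19 is 4 (since 5·4 = 20 = 1·19 + 1), so t ≡ 4·8 = 32 ≡ 13 (mod 19).
    Then x = 4 + 5·13 = 69, valid modulo lcm(5, 19) = 95: x ≡ 69 (mod 95).
  Combine with x ≡ 8 (mod 13); new modulus lcm = 1235.
    Write x = 69 + 95·t and substitute into x ≡ 8 (mod 13): 95·t ≡ 8 − 69 = -61 (mod 13).
    Reduce coefficients mod 13: 4·t ≡ 4 (mod 13).
    The inverse of 4 mod 13 is 10 (since 4·10 = 40 = 3·13 + 1), so t ≡ 10·4 = 40 ≡ 1 (mod 13).
    Then x = 69 + 95·1 = 164, valid modulo lcm(95, 13) = 1235: x ≡ 164 (mod 1235).
  Combine with x ≡ 6 (mod 9); new modulus lcm = 11115.
    Write x = 164 + 1235·t and substitute into x ≡ 6 (mod 9): 1235·t ≡ 6 − 164 = -158 (mod 9).
    Reduce coefficients mod 9: 2·t ≡ 4 (mod 9).
    The inverse of 2 mod 9 is 5 (since 2·5 = 10 = 1·9 + 1), so t ≡ 5·4 = 20 ≡ 2 (mod 9).
    Then x = 164 + 1235·2 = 2634, valid modulo lcm(1235, 9) = 11115: x ≡ 2634 (mod 11115).
Verify against each original: 2634 mod 5 = 4, 2634 mod 19 = 12, 2634 mod 13 = 8, 2634 mod 9 = 6.

x ≡ 2634 (mod 11115).


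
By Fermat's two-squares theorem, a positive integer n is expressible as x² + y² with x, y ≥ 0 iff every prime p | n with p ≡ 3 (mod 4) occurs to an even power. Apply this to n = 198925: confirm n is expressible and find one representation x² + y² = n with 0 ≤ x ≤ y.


Step 1: Factor n = 198925 = 5^2 · 73 · 109.
Step 2: Check the mod-4 condition on each prime factor: 5 ≡ 1 (mod 4), exponent 2; 73 ≡ 1 (mod 4), exponent 1; 109 ≡ 1 (mod 4), exponent 1.
All primes ≡ 3 (mod 4) appear to even exponent (or don't appear), so by the two-squares theorem n IS expressible as a sum of two squares.
Step 3: Build a representation. Group n = k² · m with k = 5 and m = 73 · 109 = 7957 (a product of primes ≡ 1 (mod 4)); a representation of m scales to one of n via (k·x)² + (k·y)² = k²(x² + y²). Each prime p ≡ 1 (mod 4) is itself a sum of two squares; find a² by testing p − a² for a perfect square:
  73: 73 − 1² = 72, 73 − 2² = 69, 73 − 3² = 64 = 8² ⇒ 73 = 3² + 8².
  109: 109 − 1² = 108, 109 − 2² = 105, 109 − 3² = 100 = 10² ⇒ 109 = 3² + 10².
  Combine using the Brahmagupta–Fibonacci identity (a² + b²)(c² + d²) = (ac − bd)² + (ad + bc)² = (ac + bd)² + (ad − bc)²:
  73 · 109 = 7957: from (3² + 8²)(3² + 10²), take (3·3 − 8·10, 3·10 + 8·3) = (9 − 80, 30 + 24) = (-71, 54); dropping signs (only squares matter) gives (71, 54); check 71² + 54² = 5041 + 2916 = 7957 ✓.
  Scale by k = 5: (5·71, 5·54) = (355, 270).
Step 4: Order so x ≤ y and verify: 270² + 355² = 72900 + 126025 = 198925 = n. ✓

n = 198925 = 270² + 355² (one valid representation with x ≤ y).


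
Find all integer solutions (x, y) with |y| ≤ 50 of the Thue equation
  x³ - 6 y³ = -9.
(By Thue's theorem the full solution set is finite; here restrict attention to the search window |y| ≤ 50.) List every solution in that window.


The equation is x³ - 6y³ = -9. For fixed y, x³ = 6·y³ − 9, so a solution requires the RHS to be a perfect cube.
Strategy: iterate y from -50 to 50, compute RHS = 6·y³ − 9, and check whether it is a (positive or negative) perfect cube.
Check small values of y:
  y = 0: RHS = -9 is not a perfect cube.
  y = 1: RHS = -3 is not a perfect cube.
  y = -1: RHS = -15 is not a perfect cube.
  y = 2: RHS = 39 is not a perfect cube.
  y = -2: RHS = -57 is not a perfect cube.
  y = 3: RHS = 153 is not a perfect cube.
  y = -3: RHS = -171 is not a perfect cube.
Continuing the search up to |y| = 50 finds no solutions either.
No (x, y) in the scanned range satisfies the equation.

No integer solutions with |y| ≤ 50.


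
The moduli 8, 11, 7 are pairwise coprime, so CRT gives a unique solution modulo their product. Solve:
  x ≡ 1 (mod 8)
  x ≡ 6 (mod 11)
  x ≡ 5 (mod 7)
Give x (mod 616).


Moduli 8, 11, 7 are pairwise coprime; by CRT there is a unique solution modulo M = 8 · 11 · 7 = 616.
Solve pairwise, accumulating the modulus:
  Start with x ≡ 1 (mod 8).
  Combine with x ≡ 6 (mod 11): since gcd(8, 11) = 1, we get a unique residue mod 88.
    Write x = 1 + 8·t and substitute into x ≡ 6 (mod 11): 8·t ≡ 6 − 1 = 5 (mod 11).
    The inverse of 8 mod 11 is 7 (since 8·7 = 56 = 5·11 + 1), so t ≡ 7·5 = 35 ≡ 2 (mod 11).
    Then x = 1 + 8·2 = 17, valid modulo lcm(8, 11) = 88: x ≡ 17 (mod 88).
  Combine with x ≡ 5 (mod 7): since gcd(88, 7) = 1, we get a unique residue mod 616.
    Write x = 17 + 88·t and substitute into x ≡ 5 (mod 7): 88·t ≡ 5 − 17 = -12 (mod 7).
    Reduce coefficients mod 7: 4·t ≡ 2 (mod 7).
    The inverse of 4 mod 7 is 2 (since 4·2 = 8 = 1·7 + 1), so t ≡ 2·2 = 4 ≡ 4 (mod 7).
    Then x = 17 + 88·4 = 369, valid modulo lcm(88, 7) = 616: x ≡ 369 (mod 616).
Verify: 369 mod 8 = 1 ✓, 369 mod 11 = 6 ✓, 369 mod 7 = 5 ✓.

x ≡ 369 (mod 616).
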